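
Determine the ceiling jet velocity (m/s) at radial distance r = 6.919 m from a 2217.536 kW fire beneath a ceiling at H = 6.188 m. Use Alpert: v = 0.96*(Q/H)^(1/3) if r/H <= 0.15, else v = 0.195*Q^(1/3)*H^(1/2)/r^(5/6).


r/H = 6.919 / 6.188 = 1.1181
r/H > 0.15, so v = 0.195*Q^(1/3)*H^(1/2)/r^(5/6)
Q^(1/3) = 13.040
H^(1/2) = 2.4876
r^(5/6) = 5.0123
v = 0.195 * 13.040 * 2.4876 / 5.0123 = 1.2620 m/s

1.2620 m/s


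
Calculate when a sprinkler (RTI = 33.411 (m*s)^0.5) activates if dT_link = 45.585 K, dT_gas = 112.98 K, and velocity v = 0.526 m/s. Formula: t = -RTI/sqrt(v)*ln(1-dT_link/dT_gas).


dT_link/dT_gas = 0.40348
ln(1 - 0.40348) = -0.51664
t = -33.411 / sqrt(0.526) * -0.51664 = 23.800 s

23.800 s


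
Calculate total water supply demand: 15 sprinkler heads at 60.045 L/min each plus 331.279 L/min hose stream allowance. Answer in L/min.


Sprinkler demand = 15 * 60.045 = 900.675 L/min
Total = 900.675 + 331.279 = 1231.954 L/min

1231.954 L/min


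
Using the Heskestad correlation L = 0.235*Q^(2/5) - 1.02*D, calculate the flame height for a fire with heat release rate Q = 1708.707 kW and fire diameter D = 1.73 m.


Q^(2/5) = 19.637
0.235 * Q^(2/5) = 4.6146
1.02 * D = 1.7646
L = 2.8500 m

2.8500 m


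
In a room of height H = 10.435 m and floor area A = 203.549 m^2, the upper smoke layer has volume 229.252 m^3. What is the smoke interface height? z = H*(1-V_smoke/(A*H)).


V/(A*H) = 0.10793
1 - 0.10793 = 0.89207
z = 10.435 * 0.89207 = 9.3087 m

9.3087 m


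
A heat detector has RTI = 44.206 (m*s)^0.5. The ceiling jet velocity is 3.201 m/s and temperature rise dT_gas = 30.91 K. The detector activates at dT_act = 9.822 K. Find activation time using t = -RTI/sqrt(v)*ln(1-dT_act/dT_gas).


dT_act/dT_gas = 0.31776
ln(1 - 0.31776) = -0.38238
t = -44.206 / sqrt(3.201) * -0.38238 = 9.4478 s

9.4478 s


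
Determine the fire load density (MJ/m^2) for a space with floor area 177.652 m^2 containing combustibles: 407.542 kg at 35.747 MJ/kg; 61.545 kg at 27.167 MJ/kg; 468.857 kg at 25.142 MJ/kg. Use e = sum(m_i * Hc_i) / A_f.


Total energy = 407.542*35.747 + 61.545*27.167 + 468.857*25.142
= 14568.40 + 1671.993 + 11788.00
= 28028.40 MJ
e = 28028.40 / 177.652 = 157.77 MJ/m^2

157.77 MJ/m^2


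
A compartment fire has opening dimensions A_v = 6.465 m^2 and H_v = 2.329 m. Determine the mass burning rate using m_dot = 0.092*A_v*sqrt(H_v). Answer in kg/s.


sqrt(H_v) = 1.5261
m_dot = 0.092 * 6.465 * 1.5261 = 0.90770 kg/s

0.90770 kg/s


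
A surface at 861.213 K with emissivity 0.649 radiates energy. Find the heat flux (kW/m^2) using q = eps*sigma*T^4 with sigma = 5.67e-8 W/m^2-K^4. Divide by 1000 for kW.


T^4 = 5.5010e+11
q = 0.649 * 5.67e-8 * 5.5010e+11 / 1000 = 20.243 kW/m^2

20.243 kW/m^2


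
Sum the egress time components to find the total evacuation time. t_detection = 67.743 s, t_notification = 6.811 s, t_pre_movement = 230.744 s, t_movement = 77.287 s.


Total = 67.743 + 6.811 + 230.744 + 77.287 = 382.585 s

382.585 s


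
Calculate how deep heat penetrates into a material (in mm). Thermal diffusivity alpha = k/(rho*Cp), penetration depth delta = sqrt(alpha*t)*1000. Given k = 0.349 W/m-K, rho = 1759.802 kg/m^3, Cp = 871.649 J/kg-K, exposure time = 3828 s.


alpha = 0.349 / (1759.802 * 871.649) = 2.2752e-07 m^2/s
alpha * t = 0.00087095
delta = sqrt(0.00087095) * 1000 = 29.512 mm

29.512 mm


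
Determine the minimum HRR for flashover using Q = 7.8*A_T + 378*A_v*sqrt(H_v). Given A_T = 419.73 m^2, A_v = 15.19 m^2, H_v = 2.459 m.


7.8*A_T = 3273.894
sqrt(H_v) = 1.5681
378*A_v*sqrt(H_v) = 9003.9
Q = 3273.894 + 9003.9 = 12278 kW

12278 kW


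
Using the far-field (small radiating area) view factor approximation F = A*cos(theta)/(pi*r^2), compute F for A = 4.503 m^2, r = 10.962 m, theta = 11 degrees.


cos(11 deg) = 0.98163
pi*r^2 = 377.51
F = 4.503 * 0.98163 / 377.51 = 0.011709

0.011709


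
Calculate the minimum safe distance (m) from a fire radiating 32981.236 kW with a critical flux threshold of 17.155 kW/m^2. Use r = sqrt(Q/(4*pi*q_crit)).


4*pi*q_crit = 215.58
Q/(4*pi*q_crit) = 152.99
r = sqrt(152.99) = 12.369 m

12.369 m


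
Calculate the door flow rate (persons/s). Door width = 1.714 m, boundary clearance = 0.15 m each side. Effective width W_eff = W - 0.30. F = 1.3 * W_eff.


W_eff = 1.714 - 0.30 = 1.414 m
F = 1.3 * 1.414 = 1.8382 persons/s

1.8382 persons/s


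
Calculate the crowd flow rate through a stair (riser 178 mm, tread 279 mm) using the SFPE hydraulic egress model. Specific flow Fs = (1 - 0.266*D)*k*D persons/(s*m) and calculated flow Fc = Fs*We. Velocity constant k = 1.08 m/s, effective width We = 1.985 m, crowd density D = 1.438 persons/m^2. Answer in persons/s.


1 - 0.266*D = 1 - 0.266*1.438 = 0.61749
Fs = 0.61749 * 1.08 * 1.438 = 0.95899 persons/(s*m)
Fc = 0.95899 * 1.985 = 1.9036 persons/s

1.9036 persons/s


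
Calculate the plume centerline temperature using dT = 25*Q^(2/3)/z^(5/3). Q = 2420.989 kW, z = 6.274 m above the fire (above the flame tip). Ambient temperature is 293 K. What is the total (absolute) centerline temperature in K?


Q^(2/3) = 180.30
z^(5/3) = 21.342
dT = 25 * 180.30 / 21.342 = 211.20 K
T = 293 + 211.20 = 504.20 K

504.20 K


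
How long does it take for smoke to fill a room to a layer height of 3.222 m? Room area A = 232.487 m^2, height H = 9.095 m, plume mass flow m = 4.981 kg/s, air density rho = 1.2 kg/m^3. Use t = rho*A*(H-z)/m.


H - z = 5.873 m
t = 1.2 * 232.487 * 5.873 / 4.981 = 328.95 s

328.95 s


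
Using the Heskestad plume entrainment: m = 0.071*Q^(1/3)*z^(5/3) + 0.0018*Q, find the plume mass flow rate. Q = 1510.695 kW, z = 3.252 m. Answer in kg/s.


Q^(1/3) = 11.474
z^(5/3) = 7.1381
First term = 0.071 * 11.474 * 7.1381 = 5.8152
Second term = 0.0018 * 1510.695 = 2.7193
m = 8.5345 kg/s

8.5345 kg/s


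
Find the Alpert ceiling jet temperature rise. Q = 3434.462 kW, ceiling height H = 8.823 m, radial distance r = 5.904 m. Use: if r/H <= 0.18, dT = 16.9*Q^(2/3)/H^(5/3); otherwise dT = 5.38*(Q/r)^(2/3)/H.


r/H = 5.904 / 8.823 = 0.66916
r/H > 0.18, so dT = 5.38*(Q/r)^(2/3)/H
Q/r = 581.72
(Q/r)^(2/3) = 69.685
dT = 5.38 * 69.685 / 8.823 = 42.492 K

42.492 K


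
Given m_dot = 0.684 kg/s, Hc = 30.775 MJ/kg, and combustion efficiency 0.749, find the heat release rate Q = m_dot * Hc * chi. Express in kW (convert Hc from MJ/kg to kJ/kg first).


Hc = 30.775 MJ/kg = 30.775 * 1000 kJ/kg = 30775 kJ/kg
Q = 0.684 kg/s * 30775 kJ/kg * 0.749 = 15767 kW

15767 kW


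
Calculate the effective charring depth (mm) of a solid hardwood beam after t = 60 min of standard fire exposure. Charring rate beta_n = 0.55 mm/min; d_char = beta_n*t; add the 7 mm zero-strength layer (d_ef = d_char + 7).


d_char = 0.55 * 60 = 33 mm
d_ef = 33 + 1.0*7 = 40 mm

40 mm


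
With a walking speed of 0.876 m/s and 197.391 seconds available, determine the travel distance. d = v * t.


d = 0.876 * 197.391 = 172.91 m

172.91 m


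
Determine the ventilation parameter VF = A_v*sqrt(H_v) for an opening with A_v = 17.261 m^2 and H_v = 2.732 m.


sqrt(H_v) = 1.6529
VF = 17.261 * 1.6529 = 28.530 m^(5/2)

28.530 m^(5/2)


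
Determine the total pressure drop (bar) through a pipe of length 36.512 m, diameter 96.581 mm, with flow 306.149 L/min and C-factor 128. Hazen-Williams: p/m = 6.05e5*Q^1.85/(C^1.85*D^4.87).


Q^1.85 = 39717
C^1.85 = 7913.0
D^4.87 = 4.6390e+09
p/m = 0.00065459 bar/m
p_total = 0.00065459 * 36.512 = 0.023900 bar

0.023900 bar


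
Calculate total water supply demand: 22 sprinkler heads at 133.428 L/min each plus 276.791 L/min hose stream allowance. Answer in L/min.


Sprinkler demand = 22 * 133.428 = 2935.416 L/min
Total = 2935.416 + 276.791 = 3212.207 L/min

3212.207 L/min


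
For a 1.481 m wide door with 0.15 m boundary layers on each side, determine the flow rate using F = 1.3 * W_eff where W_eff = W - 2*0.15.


W_eff = 1.481 - 0.30 = 1.181 m
F = 1.3 * 1.181 = 1.5353 persons/s

1.5353 persons/s


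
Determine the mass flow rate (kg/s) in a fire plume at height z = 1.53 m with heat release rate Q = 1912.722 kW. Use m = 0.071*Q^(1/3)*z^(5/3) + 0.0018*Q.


Q^(1/3) = 12.413
z^(5/3) = 2.0315
First term = 0.071 * 12.413 * 2.0315 = 1.7904
Second term = 0.0018 * 1912.722 = 3.4429
m = 5.2333 kg/s

5.2333 kg/s


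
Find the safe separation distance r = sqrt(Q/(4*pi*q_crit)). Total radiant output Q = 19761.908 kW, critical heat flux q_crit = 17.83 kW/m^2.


4*pi*q_crit = 224.06
Q/(4*pi*q_crit) = 88.200
r = sqrt(88.200) = 9.3915 m

9.3915 m


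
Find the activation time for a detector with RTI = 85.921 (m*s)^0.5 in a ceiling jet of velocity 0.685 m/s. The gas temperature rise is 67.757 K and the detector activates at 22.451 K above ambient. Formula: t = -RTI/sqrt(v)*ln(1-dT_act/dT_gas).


dT_act/dT_gas = 0.33135
ln(1 - 0.33135) = -0.40249
t = -85.921 / sqrt(0.685) * -0.40249 = 41.784 s

41.784 s


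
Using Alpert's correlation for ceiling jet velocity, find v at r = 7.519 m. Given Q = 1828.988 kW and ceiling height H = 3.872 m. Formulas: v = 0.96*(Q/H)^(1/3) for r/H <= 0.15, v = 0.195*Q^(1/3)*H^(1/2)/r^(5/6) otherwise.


r/H = 7.519 / 3.872 = 1.9419
r/H > 0.15, so v = 0.195*Q^(1/3)*H^(1/2)/r^(5/6)
Q^(1/3) = 12.229
H^(1/2) = 1.9677
r^(5/6) = 5.3720
v = 0.195 * 12.229 * 1.9677 / 5.3720 = 0.87352 m/s

0.87352 m/s


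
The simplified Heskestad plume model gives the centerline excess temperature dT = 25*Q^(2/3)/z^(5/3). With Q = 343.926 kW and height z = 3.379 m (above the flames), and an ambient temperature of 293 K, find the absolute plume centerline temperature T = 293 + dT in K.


Q^(2/3) = 49.088
z^(5/3) = 7.6088
dT = 25 * 49.088 / 7.6088 = 161.29 K
T = 293 + 161.29 = 454.29 K

454.29 K


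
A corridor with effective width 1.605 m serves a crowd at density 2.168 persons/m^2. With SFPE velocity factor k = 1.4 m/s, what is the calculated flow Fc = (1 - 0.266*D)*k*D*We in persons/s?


1 - 0.266*D = 1 - 0.266*2.168 = 0.42331
Fs = 0.42331 * 1.4 * 2.168 = 1.2848 persons/(s*m)
Fc = 1.2848 * 1.605 = 2.0622 persons/s

2.0622 persons/s


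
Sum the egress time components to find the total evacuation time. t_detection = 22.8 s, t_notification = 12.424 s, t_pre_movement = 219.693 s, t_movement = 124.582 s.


Total = 22.8 + 12.424 + 219.693 + 124.582 = 379.499 s

379.499 s


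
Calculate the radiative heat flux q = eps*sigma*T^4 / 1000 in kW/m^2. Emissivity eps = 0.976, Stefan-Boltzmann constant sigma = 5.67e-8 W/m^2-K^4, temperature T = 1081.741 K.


T^4 = 1.3693e+12
q = 0.976 * 5.67e-8 * 1.3693e+12 / 1000 = 75.775 kW/m^2

75.775 kW/m^2


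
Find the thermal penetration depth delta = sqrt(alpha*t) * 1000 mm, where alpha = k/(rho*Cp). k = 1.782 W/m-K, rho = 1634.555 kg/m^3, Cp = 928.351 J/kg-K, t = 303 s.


alpha = 1.782 / (1634.555 * 928.351) = 1.1743e-06 m^2/s
alpha * t = 0.00035583
delta = sqrt(0.00035583) * 1000 = 18.863 mm

18.863 mm


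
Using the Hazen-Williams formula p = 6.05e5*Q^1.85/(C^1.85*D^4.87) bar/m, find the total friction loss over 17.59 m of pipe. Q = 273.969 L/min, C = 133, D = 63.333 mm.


Q^1.85 = 32341
C^1.85 = 8494.3
D^4.87 = 5.9421e+08
p/m = 0.0038765 bar/m
p_total = 0.0038765 * 17.59 = 0.068188 bar

0.068188 bar


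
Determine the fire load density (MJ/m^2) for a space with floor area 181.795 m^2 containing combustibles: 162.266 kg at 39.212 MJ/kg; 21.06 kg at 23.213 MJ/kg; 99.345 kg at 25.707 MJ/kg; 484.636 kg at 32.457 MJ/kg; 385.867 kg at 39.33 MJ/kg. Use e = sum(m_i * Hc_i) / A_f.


Total energy = 162.266*39.212 + 21.06*23.213 + 99.345*25.707 + 484.636*32.457 + 385.867*39.33
= 6362.774 + 488.8658 + 2553.862 + 15729.83 + 15176.15
= 40311.48 MJ
e = 40311.48 / 181.795 = 221.74 MJ/m^2

221.74 MJ/m^2


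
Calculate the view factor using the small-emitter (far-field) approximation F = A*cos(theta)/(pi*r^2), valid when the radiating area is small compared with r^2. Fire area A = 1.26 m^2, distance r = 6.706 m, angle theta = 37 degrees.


cos(37 deg) = 0.79864
pi*r^2 = 141.28
F = 1.26 * 0.79864 / 141.28 = 0.0071227

0.0071227


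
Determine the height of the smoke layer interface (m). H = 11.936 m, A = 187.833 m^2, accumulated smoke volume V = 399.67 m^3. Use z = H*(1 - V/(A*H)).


V/(A*H) = 0.17827
1 - 0.17827 = 0.82173
z = 11.936 * 0.82173 = 9.8082 m

9.8082 m


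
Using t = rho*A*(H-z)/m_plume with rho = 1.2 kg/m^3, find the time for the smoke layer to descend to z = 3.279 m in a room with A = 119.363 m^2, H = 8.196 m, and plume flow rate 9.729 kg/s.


H - z = 4.917 m
t = 1.2 * 119.363 * 4.917 / 9.729 = 72.391 s

72.391 s


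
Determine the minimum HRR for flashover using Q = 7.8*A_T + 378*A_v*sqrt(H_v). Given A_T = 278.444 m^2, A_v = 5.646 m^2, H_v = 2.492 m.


7.8*A_T = 2171.9
sqrt(H_v) = 1.5786
378*A_v*sqrt(H_v) = 3369.0
Q = 2171.9 + 3369.0 = 5540.9 kW

5540.9 kW


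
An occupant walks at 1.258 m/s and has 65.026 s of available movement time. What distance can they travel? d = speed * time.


d = 1.258 * 65.026 = 81.803 m

81.803 m


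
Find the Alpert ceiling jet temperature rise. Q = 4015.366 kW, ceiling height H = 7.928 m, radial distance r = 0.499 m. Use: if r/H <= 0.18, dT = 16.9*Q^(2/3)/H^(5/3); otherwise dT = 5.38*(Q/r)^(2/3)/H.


r/H = 0.499 / 7.928 = 0.062941
r/H <= 0.18, so dT = 16.9*Q^(2/3)/H^(5/3)
Q^(2/3) = 252.63
H^(5/3) = 31.521
dT = 16.9 * 252.63 / 31.521 = 135.45 K

135.45 K


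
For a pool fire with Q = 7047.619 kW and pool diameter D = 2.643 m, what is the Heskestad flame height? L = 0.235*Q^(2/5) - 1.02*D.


Q^(2/5) = 34.611
0.235 * Q^(2/5) = 8.1336
1.02 * D = 2.6959
L = 5.4378 m

5.4378 m


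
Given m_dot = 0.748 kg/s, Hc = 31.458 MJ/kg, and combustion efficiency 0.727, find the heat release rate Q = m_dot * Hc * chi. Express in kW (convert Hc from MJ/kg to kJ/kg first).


Hc = 31.458 MJ/kg = 31.458 * 1000 kJ/kg = 31458 kJ/kg
Q = 0.748 kg/s * 31458 kJ/kg * 0.727 = 17107 kW

17107 kW


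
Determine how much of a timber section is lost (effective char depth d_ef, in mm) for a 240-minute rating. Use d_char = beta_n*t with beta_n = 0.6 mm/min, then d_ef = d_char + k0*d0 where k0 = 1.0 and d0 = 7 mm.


d_char = 0.6 * 240 = 144 mm
d_ef = 144 + 1.0*7 = 151 mm

151 mm


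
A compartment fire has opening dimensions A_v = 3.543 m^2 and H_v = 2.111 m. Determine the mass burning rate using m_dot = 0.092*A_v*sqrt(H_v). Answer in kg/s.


sqrt(H_v) = 1.4529
m_dot = 0.092 * 3.543 * 1.4529 = 0.47359 kg/s

0.47359 kg/s


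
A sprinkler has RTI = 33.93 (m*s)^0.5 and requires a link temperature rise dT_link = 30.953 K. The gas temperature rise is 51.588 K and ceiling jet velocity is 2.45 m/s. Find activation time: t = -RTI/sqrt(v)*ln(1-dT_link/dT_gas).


dT_link/dT_gas = 0.60000
ln(1 - 0.60000) = -0.91630
t = -33.93 / sqrt(2.45) * -0.91630 = 19.863 s

19.863 s


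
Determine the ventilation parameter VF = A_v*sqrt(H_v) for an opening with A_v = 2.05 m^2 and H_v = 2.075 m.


sqrt(H_v) = 1.4405
VF = 2.05 * 1.4405 = 2.9530 m^(5/2)

2.9530 m^(5/2)


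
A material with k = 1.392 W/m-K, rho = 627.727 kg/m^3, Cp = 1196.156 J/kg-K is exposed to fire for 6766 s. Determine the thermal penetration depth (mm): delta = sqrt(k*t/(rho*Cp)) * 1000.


alpha = 1.392 / (627.727 * 1196.156) = 1.8539e-06 m^2/s
alpha * t = 0.012543
delta = sqrt(0.012543) * 1000 = 112.00 mm

112.00 mm


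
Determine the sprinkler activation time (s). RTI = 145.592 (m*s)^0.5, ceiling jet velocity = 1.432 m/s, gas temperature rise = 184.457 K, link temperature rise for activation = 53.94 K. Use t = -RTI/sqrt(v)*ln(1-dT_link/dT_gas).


dT_link/dT_gas = 0.29243
ln(1 - 0.29243) = -0.34591
t = -145.592 / sqrt(1.432) * -0.34591 = 42.086 s

42.086 s


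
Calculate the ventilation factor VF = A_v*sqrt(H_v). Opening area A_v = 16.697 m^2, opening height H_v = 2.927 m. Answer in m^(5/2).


sqrt(H_v) = 1.7108
VF = 16.697 * 1.7108 = 28.566 m^(5/2)

28.566 m^(5/2)


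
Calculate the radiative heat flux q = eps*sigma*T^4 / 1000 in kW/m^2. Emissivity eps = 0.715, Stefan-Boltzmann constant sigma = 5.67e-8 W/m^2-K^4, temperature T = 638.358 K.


T^4 = 1.6606e+11
q = 0.715 * 5.67e-8 * 1.6606e+11 / 1000 = 6.7320 kW/m^2

6.7320 kW/m^2


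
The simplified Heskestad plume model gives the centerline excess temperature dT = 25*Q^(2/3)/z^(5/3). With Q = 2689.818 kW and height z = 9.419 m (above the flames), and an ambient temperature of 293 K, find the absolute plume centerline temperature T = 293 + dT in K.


Q^(2/3) = 193.41
z^(5/3) = 42.009
dT = 25 * 193.41 / 42.009 = 115.10 K
T = 293 + 115.10 = 408.10 K

408.10 K


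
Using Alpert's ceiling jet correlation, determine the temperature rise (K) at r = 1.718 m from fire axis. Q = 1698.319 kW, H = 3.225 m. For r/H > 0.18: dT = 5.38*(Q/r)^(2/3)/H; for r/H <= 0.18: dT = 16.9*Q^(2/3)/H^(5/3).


r/H = 1.718 / 3.225 = 0.53271
r/H > 0.18, so dT = 5.38*(Q/r)^(2/3)/H
Q/r = 988.54
(Q/r)^(2/3) = 99.235
dT = 5.38 * 99.235 / 3.225 = 165.55 K

165.55 K


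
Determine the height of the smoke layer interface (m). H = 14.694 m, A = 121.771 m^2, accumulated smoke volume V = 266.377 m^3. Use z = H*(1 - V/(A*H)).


V/(A*H) = 0.14887
1 - 0.14887 = 0.85113
z = 14.694 * 0.85113 = 12.506 m

12.506 m


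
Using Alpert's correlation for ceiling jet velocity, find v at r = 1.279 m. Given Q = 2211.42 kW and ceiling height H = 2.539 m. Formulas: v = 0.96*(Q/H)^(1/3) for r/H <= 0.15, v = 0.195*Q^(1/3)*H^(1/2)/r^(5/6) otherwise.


r/H = 1.279 / 2.539 = 0.50374
r/H > 0.15, so v = 0.195*Q^(1/3)*H^(1/2)/r^(5/6)
Q^(1/3) = 13.028
H^(1/2) = 1.5934
r^(5/6) = 1.2276
v = 0.195 * 13.028 * 1.5934 / 1.2276 = 3.2976 m/s

3.2976 m/s


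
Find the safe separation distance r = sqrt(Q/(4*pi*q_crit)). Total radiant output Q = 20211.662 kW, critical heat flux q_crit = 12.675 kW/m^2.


4*pi*q_crit = 159.28
Q/(4*pi*q_crit) = 126.89
r = sqrt(126.89) = 11.265 m

11.265 m


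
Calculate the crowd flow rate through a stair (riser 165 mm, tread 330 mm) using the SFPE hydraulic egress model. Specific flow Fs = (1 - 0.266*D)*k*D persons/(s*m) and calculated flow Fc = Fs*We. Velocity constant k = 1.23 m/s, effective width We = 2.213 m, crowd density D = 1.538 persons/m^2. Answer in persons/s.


1 - 0.266*D = 1 - 0.266*1.538 = 0.59089
Fs = 0.59089 * 1.23 * 1.538 = 1.1178 persons/(s*m)
Fc = 1.1178 * 2.213 = 2.4737 persons/s

2.4737 persons/s


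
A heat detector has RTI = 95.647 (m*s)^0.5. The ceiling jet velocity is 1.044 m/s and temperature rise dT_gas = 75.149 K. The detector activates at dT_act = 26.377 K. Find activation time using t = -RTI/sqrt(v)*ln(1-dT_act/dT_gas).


dT_act/dT_gas = 0.35100
ln(1 - 0.35100) = -0.43232
t = -95.647 / sqrt(1.044) * -0.43232 = 40.469 s

40.469 s


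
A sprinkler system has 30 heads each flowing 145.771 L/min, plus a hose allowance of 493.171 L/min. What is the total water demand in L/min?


Sprinkler demand = 30 * 145.771 = 4373.13 L/min
Total = 4373.13 + 493.171 = 4866.301 L/min

4866.301 L/min


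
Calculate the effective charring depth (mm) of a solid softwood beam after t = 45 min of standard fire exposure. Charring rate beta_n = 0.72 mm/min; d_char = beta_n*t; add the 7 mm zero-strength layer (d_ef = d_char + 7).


d_char = 0.72 * 45 = 32.4 mm
d_ef = 32.4 + 1.0*7 = 39.4 mm

39.4 mm


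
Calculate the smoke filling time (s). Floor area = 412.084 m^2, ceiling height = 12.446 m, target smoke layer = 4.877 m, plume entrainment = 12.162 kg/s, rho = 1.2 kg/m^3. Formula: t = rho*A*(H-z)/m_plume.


H - z = 7.569 m
t = 1.2 * 412.084 * 7.569 / 12.162 = 307.75 s

307.75 s


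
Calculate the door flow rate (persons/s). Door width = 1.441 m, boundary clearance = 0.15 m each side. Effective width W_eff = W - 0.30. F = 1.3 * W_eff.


W_eff = 1.441 - 0.30 = 1.141 m
F = 1.3 * 1.141 = 1.4833 persons/s

1.4833 persons/s


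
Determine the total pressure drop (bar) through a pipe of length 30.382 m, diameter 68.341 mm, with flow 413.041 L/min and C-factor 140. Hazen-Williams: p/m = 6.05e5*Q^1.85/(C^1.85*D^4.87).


Q^1.85 = 69117
C^1.85 = 9339.8
D^4.87 = 8.6079e+08
p/m = 0.0052013 bar/m
p_total = 0.0052013 * 30.382 = 0.15802 bar

0.15802 bar


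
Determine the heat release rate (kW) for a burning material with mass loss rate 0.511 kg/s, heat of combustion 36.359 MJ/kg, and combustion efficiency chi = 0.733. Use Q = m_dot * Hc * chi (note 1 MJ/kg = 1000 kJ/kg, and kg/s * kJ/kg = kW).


Hc = 36.359 MJ/kg = 36.359 * 1000 kJ/kg = 36359 kJ/kg
Q = 0.511 kg/s * 36359 kJ/kg * 0.733 = 13619 kW

13619 kW


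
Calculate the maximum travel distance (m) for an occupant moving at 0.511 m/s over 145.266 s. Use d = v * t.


d = 0.511 * 145.266 = 74.231 m

74.231 m


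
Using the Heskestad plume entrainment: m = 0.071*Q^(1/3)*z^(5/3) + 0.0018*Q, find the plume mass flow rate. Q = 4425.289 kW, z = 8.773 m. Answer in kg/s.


Q^(1/3) = 16.418
z^(5/3) = 37.318
First term = 0.071 * 16.418 * 37.318 = 43.500
Second term = 0.0018 * 4425.289 = 7.9655
m = 51.465 kg/s

51.465 kg/s


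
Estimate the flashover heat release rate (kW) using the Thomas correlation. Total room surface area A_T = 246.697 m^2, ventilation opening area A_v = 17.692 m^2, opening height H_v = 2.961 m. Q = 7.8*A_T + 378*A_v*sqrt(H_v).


7.8*A_T = 1924.2
sqrt(H_v) = 1.7208
378*A_v*sqrt(H_v) = 11508
Q = 1924.2 + 11508 = 13432 kW

13432 kW


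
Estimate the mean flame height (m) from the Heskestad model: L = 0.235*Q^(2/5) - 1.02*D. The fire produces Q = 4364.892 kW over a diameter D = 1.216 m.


Q^(2/5) = 28.575
0.235 * Q^(2/5) = 6.7152
1.02 * D = 1.2403
L = 5.4749 m

5.4749 m


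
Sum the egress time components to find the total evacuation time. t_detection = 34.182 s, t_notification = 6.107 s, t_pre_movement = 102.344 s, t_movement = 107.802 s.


Total = 34.182 + 6.107 + 102.344 + 107.802 = 250.435 s

250.435 s


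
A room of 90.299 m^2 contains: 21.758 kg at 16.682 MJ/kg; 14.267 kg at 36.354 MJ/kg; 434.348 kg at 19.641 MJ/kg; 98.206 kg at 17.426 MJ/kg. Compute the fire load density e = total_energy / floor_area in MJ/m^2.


Total energy = 21.758*16.682 + 14.267*36.354 + 434.348*19.641 + 98.206*17.426
= 362.9670 + 518.6625 + 8531.029 + 1711.338
= 11124.00 MJ
e = 11124.00 / 90.299 = 123.19 MJ/m^2

123.19 MJ/m^2


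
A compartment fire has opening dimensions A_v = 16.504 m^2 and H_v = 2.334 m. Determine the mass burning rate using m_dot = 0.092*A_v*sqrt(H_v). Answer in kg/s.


sqrt(H_v) = 1.5277
m_dot = 0.092 * 16.504 * 1.5277 = 2.3197 kg/s

2.3197 kg/s


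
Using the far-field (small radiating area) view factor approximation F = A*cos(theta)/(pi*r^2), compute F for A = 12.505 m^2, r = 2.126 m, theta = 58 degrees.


cos(58 deg) = 0.52992
pi*r^2 = 14.200
F = 12.505 * 0.52992 / 14.200 = 0.46668

0.46668


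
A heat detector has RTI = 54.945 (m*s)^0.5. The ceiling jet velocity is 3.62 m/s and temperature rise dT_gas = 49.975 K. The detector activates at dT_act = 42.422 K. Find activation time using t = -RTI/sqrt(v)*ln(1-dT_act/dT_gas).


dT_act/dT_gas = 0.84886
ln(1 - 0.84886) = -1.8896
t = -54.945 / sqrt(3.62) * -1.8896 = 54.568 s

54.568 s


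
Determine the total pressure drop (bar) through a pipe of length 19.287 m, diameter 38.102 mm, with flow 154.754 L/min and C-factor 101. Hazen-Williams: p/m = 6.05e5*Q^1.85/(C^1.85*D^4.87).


Q^1.85 = 11242
C^1.85 = 5105.0
D^4.87 = 5.0028e+07
p/m = 0.026631 bar/m
p_total = 0.026631 * 19.287 = 0.51363 bar

0.51363 bar


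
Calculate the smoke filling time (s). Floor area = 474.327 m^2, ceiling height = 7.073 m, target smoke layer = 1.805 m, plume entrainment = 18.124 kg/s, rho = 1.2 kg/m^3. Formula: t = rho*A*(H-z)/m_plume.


H - z = 5.268 m
t = 1.2 * 474.327 * 5.268 / 18.124 = 165.44 s

165.44 s


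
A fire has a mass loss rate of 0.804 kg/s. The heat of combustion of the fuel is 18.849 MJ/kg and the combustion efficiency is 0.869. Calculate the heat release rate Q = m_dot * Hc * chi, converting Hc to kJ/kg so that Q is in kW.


Hc = 18.849 MJ/kg = 18.849 * 1000 kJ/kg = 18849 kJ/kg
Q = 0.804 kg/s * 18849 kJ/kg * 0.869 = 13169 kW

13169 kW


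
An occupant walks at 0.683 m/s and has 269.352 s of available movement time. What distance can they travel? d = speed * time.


d = 0.683 * 269.352 = 183.97 m

183.97 m


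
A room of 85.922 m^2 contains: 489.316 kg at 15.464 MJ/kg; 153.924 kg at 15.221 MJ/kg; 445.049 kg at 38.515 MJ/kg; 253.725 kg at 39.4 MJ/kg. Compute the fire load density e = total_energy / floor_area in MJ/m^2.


Total energy = 489.316*15.464 + 153.924*15.221 + 445.049*38.515 + 253.725*39.4
= 7566.783 + 2342.877 + 17141.06 + 9996.765
= 37047.49 MJ
e = 37047.49 / 85.922 = 431.18 MJ/m^2

431.18 MJ/m^2


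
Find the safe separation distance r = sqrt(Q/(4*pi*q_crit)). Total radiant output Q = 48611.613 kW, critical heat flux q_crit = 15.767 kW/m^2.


4*pi*q_crit = 198.13
Q/(4*pi*q_crit) = 245.35
r = sqrt(245.35) = 15.664 m

15.664 m


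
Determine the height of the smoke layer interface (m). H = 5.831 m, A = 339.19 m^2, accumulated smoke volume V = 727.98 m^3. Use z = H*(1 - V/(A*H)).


V/(A*H) = 0.36807
1 - 0.36807 = 0.63193
z = 5.831 * 0.63193 = 3.6848 m

3.6848 m


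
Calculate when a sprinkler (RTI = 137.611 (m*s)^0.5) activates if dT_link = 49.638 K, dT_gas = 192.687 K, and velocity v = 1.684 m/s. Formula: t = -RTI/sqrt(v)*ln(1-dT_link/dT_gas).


dT_link/dT_gas = 0.25761
ln(1 - 0.25761) = -0.29788
t = -137.611 / sqrt(1.684) * -0.29788 = 31.588 s

31.588 s


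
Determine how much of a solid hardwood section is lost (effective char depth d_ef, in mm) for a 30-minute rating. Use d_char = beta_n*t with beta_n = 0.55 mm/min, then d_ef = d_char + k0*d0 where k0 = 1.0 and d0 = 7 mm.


d_char = 0.55 * 30 = 16.5 mm
d_ef = 16.5 + 1.0*7 = 23.5 mm

23.5 mm


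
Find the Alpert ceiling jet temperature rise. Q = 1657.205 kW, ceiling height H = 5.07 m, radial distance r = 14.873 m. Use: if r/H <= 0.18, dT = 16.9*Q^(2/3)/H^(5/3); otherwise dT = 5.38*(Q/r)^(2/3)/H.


r/H = 14.873 / 5.07 = 2.9335
r/H > 0.18, so dT = 5.38*(Q/r)^(2/3)/H
Q/r = 111.42
(Q/r)^(2/3) = 23.155
dT = 5.38 * 23.155 / 5.07 = 24.571 K

24.571 K


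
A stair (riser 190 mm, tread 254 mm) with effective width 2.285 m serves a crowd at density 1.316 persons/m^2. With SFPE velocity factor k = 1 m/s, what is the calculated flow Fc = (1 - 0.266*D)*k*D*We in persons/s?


1 - 0.266*D = 1 - 0.266*1.316 = 0.64994
Fs = 0.64994 * 1 * 1.316 = 0.85533 persons/(s*m)
Fc = 0.85533 * 2.285 = 1.9544 persons/s

1.9544 persons/s


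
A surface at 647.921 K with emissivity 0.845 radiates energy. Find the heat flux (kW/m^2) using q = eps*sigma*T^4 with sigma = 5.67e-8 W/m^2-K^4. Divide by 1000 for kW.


T^4 = 1.7623e+11
q = 0.845 * 5.67e-8 * 1.7623e+11 / 1000 = 8.4436 kW/m^2

8.4436 kW/m^2


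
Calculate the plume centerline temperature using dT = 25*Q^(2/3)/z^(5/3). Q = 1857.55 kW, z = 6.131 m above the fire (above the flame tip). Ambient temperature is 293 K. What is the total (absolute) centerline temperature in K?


Q^(2/3) = 151.11
z^(5/3) = 20.538
dT = 25 * 151.11 / 20.538 = 183.94 K
T = 293 + 183.94 = 476.94 K

476.94 K


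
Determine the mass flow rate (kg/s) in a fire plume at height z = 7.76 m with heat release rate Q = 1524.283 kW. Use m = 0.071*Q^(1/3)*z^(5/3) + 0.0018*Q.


Q^(1/3) = 11.509
z^(5/3) = 30.416
First term = 0.071 * 11.509 * 30.416 = 24.853
Second term = 0.0018 * 1524.283 = 2.7437
m = 27.597 kg/s

27.597 kg/s


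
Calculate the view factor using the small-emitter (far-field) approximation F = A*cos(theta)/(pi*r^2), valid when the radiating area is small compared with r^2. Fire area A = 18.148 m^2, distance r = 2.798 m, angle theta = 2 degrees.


cos(2 deg) = 0.99939
pi*r^2 = 24.595
F = 18.148 * 0.99939 / 24.595 = 0.73743

0.73743


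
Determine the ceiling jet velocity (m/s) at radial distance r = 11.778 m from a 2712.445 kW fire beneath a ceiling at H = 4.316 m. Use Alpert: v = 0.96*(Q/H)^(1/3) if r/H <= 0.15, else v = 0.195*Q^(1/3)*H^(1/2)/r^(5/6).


r/H = 11.778 / 4.316 = 2.7289
r/H > 0.15, so v = 0.195*Q^(1/3)*H^(1/2)/r^(5/6)
Q^(1/3) = 13.946
H^(1/2) = 2.0775
r^(5/6) = 7.8084
v = 0.195 * 13.946 * 2.0775 / 7.8084 = 0.72355 m/s

0.72355 m/s


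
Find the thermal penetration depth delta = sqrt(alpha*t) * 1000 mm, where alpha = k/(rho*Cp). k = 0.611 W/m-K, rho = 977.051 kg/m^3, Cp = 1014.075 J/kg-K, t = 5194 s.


alpha = 0.611 / (977.051 * 1014.075) = 6.1667e-07 m^2/s
alpha * t = 0.0032030
delta = sqrt(0.0032030) * 1000 = 56.595 mm

56.595 mm


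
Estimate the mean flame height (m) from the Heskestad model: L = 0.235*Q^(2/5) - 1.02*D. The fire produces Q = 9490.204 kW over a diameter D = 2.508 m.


Q^(2/5) = 38.986
0.235 * Q^(2/5) = 9.1617
1.02 * D = 2.5582
L = 6.6036 m

6.6036 m


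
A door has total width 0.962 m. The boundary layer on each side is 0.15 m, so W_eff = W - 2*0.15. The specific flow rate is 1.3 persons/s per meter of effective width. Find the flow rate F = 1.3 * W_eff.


W_eff = 0.962 - 0.30 = 0.662 m
F = 1.3 * 0.662 = 0.86060 persons/s

0.86060 persons/s


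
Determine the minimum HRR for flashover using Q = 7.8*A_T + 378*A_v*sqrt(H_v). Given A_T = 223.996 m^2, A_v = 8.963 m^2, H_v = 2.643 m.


7.8*A_T = 1747.2
sqrt(H_v) = 1.6257
378*A_v*sqrt(H_v) = 5508.0
Q = 1747.2 + 5508.0 = 7255.2 kW

7255.2 kW


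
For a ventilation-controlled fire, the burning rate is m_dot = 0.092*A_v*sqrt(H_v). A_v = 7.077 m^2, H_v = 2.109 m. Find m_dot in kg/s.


sqrt(H_v) = 1.4522
m_dot = 0.092 * 7.077 * 1.4522 = 0.94553 kg/s

0.94553 kg/s


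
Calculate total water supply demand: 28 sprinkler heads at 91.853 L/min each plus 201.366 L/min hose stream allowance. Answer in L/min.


Sprinkler demand = 28 * 91.853 = 2571.884 L/min
Total = 2571.884 + 201.366 = 2773.25 L/min

2773.25 L/min


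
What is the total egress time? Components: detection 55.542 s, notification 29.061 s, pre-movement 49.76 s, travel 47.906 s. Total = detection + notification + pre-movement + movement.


Total = 55.542 + 29.061 + 49.76 + 47.906 = 182.269 s

182.269 s


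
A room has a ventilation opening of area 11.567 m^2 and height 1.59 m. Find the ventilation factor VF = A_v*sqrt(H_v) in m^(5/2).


sqrt(H_v) = 1.2610
VF = 11.567 * 1.2610 = 14.585 m^(5/2)

14.585 m^(5/2)


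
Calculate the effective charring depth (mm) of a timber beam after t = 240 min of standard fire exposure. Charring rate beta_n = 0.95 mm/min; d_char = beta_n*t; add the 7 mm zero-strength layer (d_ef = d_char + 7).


d_char = 0.95 * 240 = 228 mm
d_ef = 228 + 1.0*7 = 235 mm

235 mm


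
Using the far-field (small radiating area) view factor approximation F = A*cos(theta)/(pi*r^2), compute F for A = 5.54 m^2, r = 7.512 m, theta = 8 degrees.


cos(8 deg) = 0.99027
pi*r^2 = 177.28
F = 5.54 * 0.99027 / 177.28 = 0.030946

0.030946


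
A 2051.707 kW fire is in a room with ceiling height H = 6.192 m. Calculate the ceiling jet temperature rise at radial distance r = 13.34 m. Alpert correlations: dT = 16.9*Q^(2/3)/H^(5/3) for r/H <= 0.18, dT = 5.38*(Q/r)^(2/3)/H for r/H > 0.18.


r/H = 13.34 / 6.192 = 2.1544
r/H > 0.18, so dT = 5.38*(Q/r)^(2/3)/H
Q/r = 153.80
(Q/r)^(2/3) = 28.706
dT = 5.38 * 28.706 / 6.192 = 24.942 K

24.942 K


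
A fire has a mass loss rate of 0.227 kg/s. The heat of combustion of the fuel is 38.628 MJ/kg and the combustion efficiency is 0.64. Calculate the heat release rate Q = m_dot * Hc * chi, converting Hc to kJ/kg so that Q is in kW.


Hc = 38.628 MJ/kg = 38.628 * 1000 kJ/kg = 38628 kJ/kg
Q = 0.227 kg/s * 38628 kJ/kg * 0.64 = 5611.9 kW

5611.9 kW


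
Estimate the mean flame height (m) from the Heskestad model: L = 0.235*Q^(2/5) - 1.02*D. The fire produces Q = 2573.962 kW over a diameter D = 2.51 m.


Q^(2/5) = 23.133
0.235 * Q^(2/5) = 5.4364
1.02 * D = 2.5602
L = 2.8762 m

2.8762 m


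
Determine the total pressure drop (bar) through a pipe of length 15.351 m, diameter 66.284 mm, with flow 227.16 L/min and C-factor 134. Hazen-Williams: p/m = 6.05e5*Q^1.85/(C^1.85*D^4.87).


Q^1.85 = 22867
C^1.85 = 8612.8
D^4.87 = 7.4175e+08
p/m = 0.0021655 bar/m
p_total = 0.0021655 * 15.351 = 0.033243 bar

0.033243 bar


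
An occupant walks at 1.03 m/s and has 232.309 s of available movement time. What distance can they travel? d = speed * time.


d = 1.03 * 232.309 = 239.28 m

239.28 m


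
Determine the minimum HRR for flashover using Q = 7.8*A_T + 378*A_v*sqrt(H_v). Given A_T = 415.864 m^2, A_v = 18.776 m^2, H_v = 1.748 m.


7.8*A_T = 3243.7
sqrt(H_v) = 1.3221
378*A_v*sqrt(H_v) = 9383.5
Q = 3243.7 + 9383.5 = 12627 kW

12627 kW


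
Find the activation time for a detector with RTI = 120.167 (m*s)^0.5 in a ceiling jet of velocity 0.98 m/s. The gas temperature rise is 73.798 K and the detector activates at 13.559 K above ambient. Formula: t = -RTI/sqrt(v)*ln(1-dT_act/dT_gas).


dT_act/dT_gas = 0.18373
ln(1 - 0.18373) = -0.20301
t = -120.167 / sqrt(0.98) * -0.20301 = 24.643 s

24.643 s


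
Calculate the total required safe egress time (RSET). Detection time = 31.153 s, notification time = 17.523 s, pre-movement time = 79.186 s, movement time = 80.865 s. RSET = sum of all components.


Total = 31.153 + 17.523 + 79.186 + 80.865 = 208.727 s

208.727 s


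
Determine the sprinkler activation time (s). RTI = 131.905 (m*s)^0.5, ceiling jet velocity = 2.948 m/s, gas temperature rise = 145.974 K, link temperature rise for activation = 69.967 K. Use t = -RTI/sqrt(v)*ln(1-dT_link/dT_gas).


dT_link/dT_gas = 0.47931
ln(1 - 0.47931) = -0.65260
t = -131.905 / sqrt(2.948) * -0.65260 = 50.136 s

50.136 s


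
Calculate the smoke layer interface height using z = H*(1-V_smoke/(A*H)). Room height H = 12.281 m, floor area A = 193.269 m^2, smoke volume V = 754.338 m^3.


V/(A*H) = 0.31781
1 - 0.31781 = 0.68219
z = 12.281 * 0.68219 = 8.3780 m

8.3780 m


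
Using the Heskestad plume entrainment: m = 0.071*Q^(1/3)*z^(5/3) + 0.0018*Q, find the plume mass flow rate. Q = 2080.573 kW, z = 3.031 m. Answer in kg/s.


Q^(1/3) = 12.766
z^(5/3) = 6.3481
First term = 0.071 * 12.766 * 6.3481 = 5.7539
Second term = 0.0018 * 2080.573 = 3.7450
m = 9.4989 kg/s

9.4989 kg/s


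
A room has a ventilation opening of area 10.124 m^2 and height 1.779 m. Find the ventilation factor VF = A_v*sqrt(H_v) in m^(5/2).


sqrt(H_v) = 1.3338
VF = 10.124 * 1.3338 = 13.503 m^(5/2)

13.503 m^(5/2)


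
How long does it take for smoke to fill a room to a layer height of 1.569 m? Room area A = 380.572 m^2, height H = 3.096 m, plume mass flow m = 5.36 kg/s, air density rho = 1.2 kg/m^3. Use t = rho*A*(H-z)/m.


H - z = 1.527 m
t = 1.2 * 380.572 * 1.527 / 5.36 = 130.10 s

130.10 s


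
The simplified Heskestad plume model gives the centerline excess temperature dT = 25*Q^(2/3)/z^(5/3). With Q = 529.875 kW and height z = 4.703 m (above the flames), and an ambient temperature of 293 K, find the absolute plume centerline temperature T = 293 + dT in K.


Q^(2/3) = 65.481
z^(5/3) = 13.202
dT = 25 * 65.481 / 13.202 = 124.00 K
T = 293 + 124.00 = 417.00 K

417.00 K


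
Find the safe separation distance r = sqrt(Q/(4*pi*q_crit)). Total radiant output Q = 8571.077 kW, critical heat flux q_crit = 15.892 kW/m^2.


4*pi*q_crit = 199.70
Q/(4*pi*q_crit) = 42.919
r = sqrt(42.919) = 6.5512 m

6.5512 m


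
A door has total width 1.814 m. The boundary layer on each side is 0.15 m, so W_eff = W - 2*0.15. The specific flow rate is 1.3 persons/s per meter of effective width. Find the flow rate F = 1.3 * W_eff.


W_eff = 1.814 - 0.30 = 1.514 m
F = 1.3 * 1.514 = 1.9682 persons/s

1.9682 persons/s


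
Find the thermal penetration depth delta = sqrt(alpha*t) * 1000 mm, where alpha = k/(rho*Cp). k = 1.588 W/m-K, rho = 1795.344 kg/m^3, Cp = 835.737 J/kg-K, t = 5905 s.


alpha = 1.588 / (1795.344 * 835.737) = 1.0584e-06 m^2/s
alpha * t = 0.0062496
delta = sqrt(0.0062496) * 1000 = 79.054 mm

79.054 mm


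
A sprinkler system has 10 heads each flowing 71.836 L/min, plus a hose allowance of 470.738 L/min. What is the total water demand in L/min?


Sprinkler demand = 10 * 71.836 = 718.36 L/min
Total = 718.36 + 470.738 = 1189.098 L/min

1189.098 L/min


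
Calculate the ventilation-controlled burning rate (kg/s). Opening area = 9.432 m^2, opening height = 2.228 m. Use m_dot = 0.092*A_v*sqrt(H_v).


sqrt(H_v) = 1.4926
m_dot = 0.092 * 9.432 * 1.4926 = 1.2952 kg/s

1.2952 kg/s


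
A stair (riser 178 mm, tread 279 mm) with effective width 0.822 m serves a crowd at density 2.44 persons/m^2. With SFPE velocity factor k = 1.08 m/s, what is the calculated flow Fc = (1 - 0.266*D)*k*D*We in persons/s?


1 - 0.266*D = 1 - 0.266*2.44 = 0.35096
Fs = 0.35096 * 1.08 * 2.44 = 0.92485 persons/(s*m)
Fc = 0.92485 * 0.822 = 0.76023 persons/s

0.76023 persons/s


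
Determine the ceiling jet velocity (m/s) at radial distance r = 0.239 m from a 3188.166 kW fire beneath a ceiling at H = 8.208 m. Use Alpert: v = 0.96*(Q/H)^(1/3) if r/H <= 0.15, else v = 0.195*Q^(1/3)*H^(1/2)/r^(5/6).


r/H = 0.239 / 8.208 = 0.029118
r/H <= 0.15, so v = 0.96*(Q/H)^(1/3)
Q/H = 388.42
(Q/H)^(1/3) = 7.2963
v = 0.96 * 7.2963 = 7.0044 m/s

7.0044 m/s


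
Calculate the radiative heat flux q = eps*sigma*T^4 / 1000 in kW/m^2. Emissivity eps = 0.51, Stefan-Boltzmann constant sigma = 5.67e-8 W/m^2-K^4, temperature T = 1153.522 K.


T^4 = 1.7705e+12
q = 0.51 * 5.67e-8 * 1.7705e+12 / 1000 = 51.198 kW/m^2

51.198 kW/m^2


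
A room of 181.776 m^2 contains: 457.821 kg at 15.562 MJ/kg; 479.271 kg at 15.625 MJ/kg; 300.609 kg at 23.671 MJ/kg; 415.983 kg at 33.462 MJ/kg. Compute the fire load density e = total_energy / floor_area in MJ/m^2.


Total energy = 457.821*15.562 + 479.271*15.625 + 300.609*23.671 + 415.983*33.462
= 7124.610 + 7488.609 + 7115.716 + 13919.62
= 35648.56 MJ
e = 35648.56 / 181.776 = 196.11 MJ/m^2

196.11 MJ/m^2


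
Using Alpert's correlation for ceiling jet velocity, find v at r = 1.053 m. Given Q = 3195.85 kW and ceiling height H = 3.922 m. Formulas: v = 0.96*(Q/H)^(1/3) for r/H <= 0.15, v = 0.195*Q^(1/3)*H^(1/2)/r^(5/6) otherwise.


r/H = 1.053 / 3.922 = 0.26849
r/H > 0.15, so v = 0.195*Q^(1/3)*H^(1/2)/r^(5/6)
Q^(1/3) = 14.730
H^(1/2) = 1.9804
r^(5/6) = 1.0440
v = 0.195 * 14.730 * 1.9804 / 1.0440 = 5.4487 m/s

5.4487 m/s


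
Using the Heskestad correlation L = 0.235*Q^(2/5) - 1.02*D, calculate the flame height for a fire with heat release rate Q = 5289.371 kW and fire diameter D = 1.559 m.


Q^(2/5) = 30.858
0.235 * Q^(2/5) = 7.2515
1.02 * D = 1.5902
L = 5.6613 m

5.6613 m


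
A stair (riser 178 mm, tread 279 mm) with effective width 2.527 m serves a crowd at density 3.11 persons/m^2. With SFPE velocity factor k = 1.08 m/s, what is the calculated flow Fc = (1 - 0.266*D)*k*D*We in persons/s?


1 - 0.266*D = 1 - 0.266*3.11 = 0.17274
Fs = 0.17274 * 1.08 * 3.11 = 0.58020 persons/(s*m)
Fc = 0.58020 * 2.527 = 1.4662 persons/s

1.4662 persons/s


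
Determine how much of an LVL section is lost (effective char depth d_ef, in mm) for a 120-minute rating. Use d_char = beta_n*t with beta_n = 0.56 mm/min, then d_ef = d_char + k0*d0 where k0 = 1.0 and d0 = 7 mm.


d_char = 0.56 * 120 = 67.2 mm
d_ef = 67.2 + 1.0*7 = 74.2 mm

74.2 mm


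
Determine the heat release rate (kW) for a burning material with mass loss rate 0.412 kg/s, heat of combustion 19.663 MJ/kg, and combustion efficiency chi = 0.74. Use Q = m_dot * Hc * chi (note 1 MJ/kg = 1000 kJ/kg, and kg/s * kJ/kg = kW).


Hc = 19.663 MJ/kg = 19.663 * 1000 kJ/kg = 19663 kJ/kg
Q = 0.412 kg/s * 19663 kJ/kg * 0.74 = 5994.9 kW

5994.9 kW


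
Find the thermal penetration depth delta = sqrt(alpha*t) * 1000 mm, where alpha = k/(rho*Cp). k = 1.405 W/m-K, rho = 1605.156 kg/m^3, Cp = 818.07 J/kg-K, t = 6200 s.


alpha = 1.405 / (1605.156 * 818.07) = 1.0700e-06 m^2/s
alpha * t = 0.0066338
delta = sqrt(0.0066338) * 1000 = 81.448 mm

81.448 mm


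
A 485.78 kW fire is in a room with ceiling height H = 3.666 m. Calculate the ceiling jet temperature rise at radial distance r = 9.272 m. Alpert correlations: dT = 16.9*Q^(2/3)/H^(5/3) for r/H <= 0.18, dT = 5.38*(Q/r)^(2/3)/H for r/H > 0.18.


r/H = 9.272 / 3.666 = 2.5292
r/H > 0.18, so dT = 5.38*(Q/r)^(2/3)/H
Q/r = 52.392
(Q/r)^(2/3) = 14.002
dT = 5.38 * 14.002 / 3.666 = 20.548 K

20.548 K
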